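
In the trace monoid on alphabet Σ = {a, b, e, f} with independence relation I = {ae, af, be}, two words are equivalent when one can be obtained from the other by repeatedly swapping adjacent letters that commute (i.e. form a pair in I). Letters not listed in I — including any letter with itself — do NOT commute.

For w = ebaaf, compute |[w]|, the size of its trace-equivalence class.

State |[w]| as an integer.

9

piece 0:e — minimal
piece 1:b — minimal
piece 2:a rests on {1:b}
piece 3:a rests on {2:a}
piece 4:f rests on {0:e, 1:b}
minimal pieces: {0:e, 1:b}
ways to finish when only these pieces remain (= sum over removing one remaining piece with nothing left below it):
  1 left: {3}→1  {4}→1
  2 left: {0,4}→1  {2,3}→1  {3,4}→2
  3 left: {0,3,4}→3  {2,3,4}→3
  placing 0:e first → 3 extensions
  placing 1:b first → 6 extensions
total linear extensions = 9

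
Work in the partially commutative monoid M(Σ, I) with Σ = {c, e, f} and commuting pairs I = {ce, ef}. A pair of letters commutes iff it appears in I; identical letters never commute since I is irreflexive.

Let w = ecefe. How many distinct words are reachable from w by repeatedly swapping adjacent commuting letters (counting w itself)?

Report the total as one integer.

0(e) covers ∅
1(c) covers ∅
2(e) covers 0:e
3(f) covers 1:c
4(e) covers 2:e
floor of heap: 0:e, 1:c
completions by unplaced set U, small U first (add the entries for U minus each lowest piece of U):
  |U|=1: {3}:1  {4}:1
  |U|=2: {1,3}:1  {2,4}:1  {3,4}:2
  |U|=3: {0,2,4}:1  {1,3,4}:3  {2,3,4}:3
  start at 0(e): 6
  start at 1(c): 4
sum over floor = 10

10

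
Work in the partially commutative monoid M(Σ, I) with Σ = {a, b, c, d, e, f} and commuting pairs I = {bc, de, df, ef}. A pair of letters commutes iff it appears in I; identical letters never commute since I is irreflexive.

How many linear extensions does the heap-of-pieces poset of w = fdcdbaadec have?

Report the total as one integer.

drop 0:f onto floor
drop 1:d onto floor
drop 2:c onto {0:f, 1:d}
drop 3:d onto {2:c}
drop 4:b onto {3:d}
drop 5:a onto {4:b}
drop 6:a onto {5:a}
drop 7:d onto {6:a}
drop 8:e onto {6:a}
drop 9:c onto {7:d, 8:e}
ground layer = {0:f, 1:d}
drop-orders for the pieces not yet dropped (sum over which currently-grounded one goes next):
  1 to go: {9} 1
  2 to go: {7,9} 1  {8,9} 1
  3 to go: {7,8,9} 2
  4 to go: {6,7,8,9} 2
  5 to go: {5,6,7,8,9} 2
  6 to go: {4,5,6,7,8,9} 2
  7 to go: {3,4,5,6,7,8,9} 2
  8 to go: {2,3,4,5,6,7,8,9} 2
  if 0:f drops first: 2 orders
  if 1:d drops first: 2 orders
heap linearizations: 4

4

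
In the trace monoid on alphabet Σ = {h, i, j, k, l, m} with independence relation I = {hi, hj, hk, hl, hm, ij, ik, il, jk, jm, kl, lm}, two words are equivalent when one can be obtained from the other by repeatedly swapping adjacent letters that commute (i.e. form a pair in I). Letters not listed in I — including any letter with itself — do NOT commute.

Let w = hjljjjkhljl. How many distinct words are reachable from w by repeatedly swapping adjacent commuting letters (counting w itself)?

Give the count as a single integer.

495

drop 0:h onto floor
drop 1:j onto floor
drop 2:l onto {1:j}
drop 3:j onto {2:l}
drop 4:j onto {3:j}
drop 5:j onto {4:j}
drop 6:k onto floor
drop 7:h onto {0:h}
drop 8:l onto {5:j}
drop 9:j onto {8:l}
drop 10:l onto {9:j}
ground layer = {0:h, 1:j, 6:k}
drop-orders for the pieces not yet dropped (sum over which currently-grounded one goes next):
  1 to go: {6} 1  {7} 1  {10} 1
  2 to go: {0,7} 1  {6,7} 2  {6,10} 2  {7,10} 2  {9,10} 1
  3 to go: {0,6,7} 3  {0,7,10} 3  {6,7,10} 6  {6,9,10} 3  {7,9,10} 3  {8,9,10} 1
  4 to go: {0,6,7,10} 12  {0,7,9,10} 6  {5,8,9,10} 1  {6,7,9,10} 12  {6,8,9,10} 4  {7,8,9,10} 4
  5 to go: {0,6,7,9,10} 30  {0,7,8,9,10} 10  {4,5,8,9,10} 1  {5,6,8,9,10} 5  {5,7,8,9,10} 5  {6,7,8,9,10} 20
  6 to go: {0,5,7,8,9,10} 15  {0,6,7,8,9,10} 60  {3,4,5,8,9,10} 1  {4,5,6,8,9,10} 6  {4,5,7,8,9,10} 6  {5,6,7,8,9,10} 30
  7 to go: {0,4,5,7,8,9,10} 21  {0,5,6,7,8,9,10} 105  {2,3,4,5,8,9,10} 1  {3,4,5,6,8,9,10} 7  {3,4,5,7,8,9,10} 7  {4,5,6,7,8,9,10} 42
  8 to go: {0,3,4,5,7,8,9,10} 28  {0,4,5,6,7,8,9,10} 168  {1,2,3,4,5,8,9,10} 1  {2,3,4,5,6,8,9,10} 8  {2,3,4,5,7,8,9,10} 8  {3,4,5,6,7,8,9,10} 56
  9 to go: {0,2,3,4,5,7,8,9,10} 36  {0,3,4,5,6,7,8,9,10} 252  {1,2,3,4,5,6,8,9,10} 9  {1,2,3,4,5,7,8,9,10} 9  {2,3,4,5,6,7,8,9,10} 72
  if 0:h drops first: 90 orders
  if 1:j drops first: 360 orders
  if 6:k drops first: 45 orders
heap linearizations: 495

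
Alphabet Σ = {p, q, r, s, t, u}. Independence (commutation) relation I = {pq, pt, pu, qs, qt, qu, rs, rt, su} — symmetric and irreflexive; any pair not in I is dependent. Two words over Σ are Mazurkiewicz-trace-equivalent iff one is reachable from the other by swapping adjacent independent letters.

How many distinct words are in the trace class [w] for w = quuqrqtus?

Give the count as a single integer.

piece 0:q — minimal
piece 1:u — minimal
piece 2:u rests on {1:u}
piece 3:q rests on {0:q}
piece 4:r rests on {2:u, 3:q}
piece 5:q rests on {4:r}
piece 6:t rests on {2:u}
piece 7:u rests on {4:r, 6:t}
piece 8:s rests on {6:t}
minimal pieces: {0:q, 1:u}
ways to finish when only these pieces remain (= sum over removing one remaining piece with nothing left below it):
  1 left: {5}→1  {7}→1  {8}→1
  2 left: {5,7}→2  {5,8}→2  {7,8}→2
  3 left: {4,5,7}→2  {5,7,8}→6  {6,7,8}→2
  4 left: {3,4,5,7}→2  {4,5,7,8}→8  {5,6,7,8}→8
  5 left: {0,3,4,5,7}→2  {3,4,5,7,8}→10  {4,5,6,7,8}→16
  6 left: {0,3,4,5,7,8}→12  {2,4,5,6,7,8}→16  {3,4,5,6,7,8}→26
  7 left: {0,3,4,5,6,7,8}→38  {1,2,4,5,6,7,8}→16  {2,3,4,5,6,7,8}→42
  placing 0:q first → 58 extensions
  placing 1:u first → 80 extensions
total linear extensions = 138

138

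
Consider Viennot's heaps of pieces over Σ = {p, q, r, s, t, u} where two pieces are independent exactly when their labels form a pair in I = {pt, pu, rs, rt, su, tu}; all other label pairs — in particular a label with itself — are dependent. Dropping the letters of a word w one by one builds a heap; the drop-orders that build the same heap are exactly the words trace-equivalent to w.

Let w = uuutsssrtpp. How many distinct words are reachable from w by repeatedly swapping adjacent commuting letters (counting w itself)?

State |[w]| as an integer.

266

#0=u has no predecessor
#1=u depends on [0:u]
#2=u depends on [1:u]
#3=t has no predecessor
#4=s depends on [3:t]
#5=s depends on [4:s]
#6=s depends on [5:s]
#7=r depends on [2:u]
#8=t depends on [6:s]
#9=p depends on [6:s, 7:r]
#10=p depends on [9:p]
sources: [0:u, 3:t]
N(rest) = Σ N(rest − s) over sources s of rest; N(one piece) = 1:
  size 1 → [8]=1  [10]=1
  size 2 → [8,10]=2  [9,10]=1
  size 3 → [7,9,10]=1  [8,9,10]=3
  size 4 → [2,7,9,10]=1  [6,8,9,10]=3  [7,8,9,10]=4
  size 5 → [1,2,7,9,10]=1  [2,7,8,9,10]=5  [5,6,8,9,10]=3  [6,7,8,9,10]=7
  size 6 → [0,1,2,7,9,10]=1  [1,2,7,8,9,10]=6  [2,6,7,8,9,10]=12  [4,5,6,8,9,10]=3  [5,6,7,8,9,10]=10
  size 7 → [0,1,2,7,8,9,10]=7  [1,2,6,7,8,9,10]=18  [2,5,6,7,8,9,10]=22  [3,4,5,6,8,9,10]=3  [4,5,6,7,8,9,10]=13
  size 8 → [0,1,2,6,7,8,9,10]=25  [1,2,5,6,7,8,9,10]=40  [2,4,5,6,7,8,9,10]=35  [3,4,5,6,7,8,9,10]=16
  size 9 → [0,1,2,5,6,7,8,9,10]=65  [1,2,4,5,6,7,8,9,10]=75  [2,3,4,5,6,7,8,9,10]=51
  first=0(u) contributes 126
  first=3(t) contributes 140
|[w]| = 266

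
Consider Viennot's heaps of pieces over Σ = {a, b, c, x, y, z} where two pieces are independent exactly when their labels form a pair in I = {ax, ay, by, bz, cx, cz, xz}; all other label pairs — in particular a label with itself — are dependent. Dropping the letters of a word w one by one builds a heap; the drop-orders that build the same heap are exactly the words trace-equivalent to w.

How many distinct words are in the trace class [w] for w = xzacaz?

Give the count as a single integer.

6

0(x) covers ∅
1(z) covers ∅
2(a) covers 1:z
3(c) covers 2:a
4(a) covers 3:c
5(z) covers 4:a
floor of heap: 0:x, 1:z
completions by unplaced set U, small U first (add the entries for U minus each lowest piece of U):
  |U|=1: {0}:1  {5}:1
  |U|=2: {0,5}:2  {4,5}:1
  |U|=3: {0,4,5}:3  {3,4,5}:1
  |U|=4: {0,3,4,5}:4  {2,3,4,5}:1
  start at 0(x): 1
  start at 1(z): 5
sum over floor = 6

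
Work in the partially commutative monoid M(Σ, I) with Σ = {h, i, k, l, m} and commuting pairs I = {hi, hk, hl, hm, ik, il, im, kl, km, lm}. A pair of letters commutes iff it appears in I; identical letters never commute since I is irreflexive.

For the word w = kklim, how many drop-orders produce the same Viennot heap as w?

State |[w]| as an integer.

60

drop 0:k onto floor
drop 1:k onto {0:k}
drop 2:l onto floor
drop 3:i onto floor
drop 4:m onto floor
ground layer = {0:k, 2:l, 3:i, 4:m}
drop-orders for the pieces not yet dropped (sum over which currently-grounded one goes next):
  1 to go: {1} 1  {2} 1  {3} 1  {4} 1
  2 to go: {0,1} 1  {1,2} 2  {1,3} 2  {1,4} 2  {2,3} 2  {2,4} 2  {3,4} 2
  3 to go: {0,1,2} 3  {0,1,3} 3  {0,1,4} 3  {1,2,3} 6  {1,2,4} 6  {1,3,4} 6  {2,3,4} 6
  if 0:k drops first: 24 orders
  if 2:l drops first: 12 orders
  if 3:i drops first: 12 orders
  if 4:m drops first: 12 orders
heap linearizations: 60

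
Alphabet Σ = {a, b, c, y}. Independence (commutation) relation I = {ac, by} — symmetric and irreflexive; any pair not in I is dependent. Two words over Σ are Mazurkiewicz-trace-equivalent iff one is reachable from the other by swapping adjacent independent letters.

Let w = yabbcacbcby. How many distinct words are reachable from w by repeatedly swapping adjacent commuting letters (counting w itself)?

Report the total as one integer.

6

#0=y has no predecessor
#1=a depends on [0:y]
#2=b depends on [1:a]
#3=b depends on [2:b]
#4=c depends on [3:b]
#5=a depends on [3:b]
#6=c depends on [4:c]
#7=b depends on [5:a, 6:c]
#8=c depends on [7:b]
#9=b depends on [8:c]
#10=y depends on [8:c]
sources: [0:y]
N(rest) = Σ N(rest − s) over sources s of rest; N(one piece) = 1:
  size 1 → [9]=1  [10]=1
  size 2 → [9,10]=2
  size 3 → [8,9,10]=2
  size 4 → [7,8,9,10]=2
  size 5 → [5,7,8,9,10]=2  [6,7,8,9,10]=2
  size 6 → [4,6,7,8,9,10]=2  [5,6,7,8,9,10]=4
  size 7 → [4,5,6,7,8,9,10]=6
  size 8 → [3,4,5,6,7,8,9,10]=6
  size 9 → [2,3,4,5,6,7,8,9,10]=6
  first=0(y) contributes 6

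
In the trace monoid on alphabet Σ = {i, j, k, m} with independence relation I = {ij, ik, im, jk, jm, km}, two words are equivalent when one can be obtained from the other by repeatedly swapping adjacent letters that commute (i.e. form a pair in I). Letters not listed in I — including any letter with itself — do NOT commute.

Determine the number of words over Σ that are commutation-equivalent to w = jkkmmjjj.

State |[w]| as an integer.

420

#0=j has no predecessor
#1=k has no predecessor
#2=k depends on [1:k]
#3=m has no predecessor
#4=m depends on [3:m]
#5=j depends on [0:j]
#6=j depends on [5:j]
#7=j depends on [6:j]
sources: [0:j, 1:k, 3:m]
N(rest) = Σ N(rest − s) over sources s of rest; N(one piece) = 1:
  size 1 → [2]=1  [4]=1  [7]=1
  size 2 → [1,2]=1  [2,4]=2  [2,7]=2  [3,4]=1  [4,7]=2  [6,7]=1
  size 3 → [1,2,4]=3  [1,2,7]=3  [2,3,4]=3  [2,4,7]=6  [2,6,7]=3  [3,4,7]=3  [4,6,7]=3  [5,6,7]=1
  size 4 → [0,5,6,7]=1  [1,2,3,4]=6  [1,2,4,7]=12  [1,2,6,7]=6  [2,3,4,7]=12  [2,4,6,7]=12  [2,5,6,7]=4  [3,4,6,7]=6  [4,5,6,7]=4
  size 5 → [0,2,5,6,7]=5  [0,4,5,6,7]=5  [1,2,3,4,7]=30  [1,2,4,6,7]=30  [1,2,5,6,7]=10  [2,3,4,6,7]=30  [2,4,5,6,7]=20  [3,4,5,6,7]=10
  size 6 → [0,1,2,5,6,7]=15  [0,2,4,5,6,7]=30  [0,3,4,5,6,7]=15  [1,2,3,4,6,7]=90  [1,2,4,5,6,7]=60  [2,3,4,5,6,7]=60
  first=0(j) contributes 210
  first=1(k) contributes 105
  first=3(m) contributes 105
|[w]| = 420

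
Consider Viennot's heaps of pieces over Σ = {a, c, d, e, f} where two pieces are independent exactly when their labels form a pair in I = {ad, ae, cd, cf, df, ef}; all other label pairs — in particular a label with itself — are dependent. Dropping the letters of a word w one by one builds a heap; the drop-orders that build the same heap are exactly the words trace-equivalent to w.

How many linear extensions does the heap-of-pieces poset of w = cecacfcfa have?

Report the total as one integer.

6

0(c) covers ∅
1(e) covers 0:c
2(c) covers 1:e
3(a) covers 2:c
4(c) covers 3:a
5(f) covers 3:a
6(c) covers 4:c
7(f) covers 5:f
8(a) covers 6:c, 7:f
floor of heap: 0:c
completions by unplaced set U, small U first (add the entries for U minus each lowest piece of U):
  |U|=1: {8}:1
  |U|=2: {6,8}:1  {7,8}:1
  |U|=3: {4,6,8}:1  {5,7,8}:1  {6,7,8}:2
  |U|=4: {4,6,7,8}:3  {5,6,7,8}:3
  |U|=5: {4,5,6,7,8}:6
  |U|=6: {3,4,5,6,7,8}:6
  |U|=7: {2,3,4,5,6,7,8}:6
  start at 0(c): 6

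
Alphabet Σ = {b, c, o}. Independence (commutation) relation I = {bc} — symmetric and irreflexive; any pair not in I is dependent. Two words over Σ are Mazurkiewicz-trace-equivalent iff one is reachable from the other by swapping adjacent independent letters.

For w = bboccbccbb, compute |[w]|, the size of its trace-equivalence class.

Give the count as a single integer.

35

piece 0:b — minimal
piece 1:b rests on {0:b}
piece 2:o rests on {1:b}
piece 3:c rests on {2:o}
piece 4:c rests on {3:c}
piece 5:b rests on {2:o}
piece 6:c rests on {4:c}
piece 7:c rests on {6:c}
piece 8:b rests on {5:b}
piece 9:b rests on {8:b}
minimal pieces: {0:b}
ways to finish when only these pieces remain (= sum over removing one remaining piece with nothing left below it):
  1 left: {7}→1  {9}→1
  2 left: {6,7}→1  {7,9}→2  {8,9}→1
  3 left: {4,6,7}→1  {5,8,9}→1  {6,7,9}→3  {7,8,9}→3
  4 left: {3,4,6,7}→1  {4,6,7,9}→4  {5,7,8,9}→4  {6,7,8,9}→6
  5 left: {3,4,6,7,9}→5  {4,6,7,8,9}→10  {5,6,7,8,9}→10
  6 left: {3,4,6,7,8,9}→15  {4,5,6,7,8,9}→20
  7 left: {3,4,5,6,7,8,9}→35
  8 left: {2,3,4,5,6,7,8,9}→35
  placing 0:b first → 35 extensions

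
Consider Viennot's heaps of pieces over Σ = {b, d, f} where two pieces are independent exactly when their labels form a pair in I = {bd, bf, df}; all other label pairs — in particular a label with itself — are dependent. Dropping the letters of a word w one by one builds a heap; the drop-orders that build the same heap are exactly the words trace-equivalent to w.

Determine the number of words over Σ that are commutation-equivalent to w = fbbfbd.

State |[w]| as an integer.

#0=f has no predecessor
#1=b has no predecessor
#2=b depends on [1:b]
#3=f depends on [0:f]
#4=b depends on [2:b]
#5=d has no predecessor
sources: [0:f, 1:b, 5:d]
N(rest) = Σ N(rest − s) over sources s of rest; N(one piece) = 1:
  size 1 → [3]=1  [4]=1  [5]=1
  size 2 → [0,3]=1  [2,4]=1  [3,4]=2  [3,5]=2  [4,5]=2
  size 3 → [0,3,4]=3  [0,3,5]=3  [1,2,4]=1  [2,3,4]=3  [2,4,5]=3  [3,4,5]=6
  size 4 → [0,2,3,4]=6  [0,3,4,5]=12  [1,2,3,4]=4  [1,2,4,5]=4  [2,3,4,5]=12
  first=0(f) contributes 20
  first=1(b) contributes 30
  first=5(d) contributes 10
|[w]| = 60

60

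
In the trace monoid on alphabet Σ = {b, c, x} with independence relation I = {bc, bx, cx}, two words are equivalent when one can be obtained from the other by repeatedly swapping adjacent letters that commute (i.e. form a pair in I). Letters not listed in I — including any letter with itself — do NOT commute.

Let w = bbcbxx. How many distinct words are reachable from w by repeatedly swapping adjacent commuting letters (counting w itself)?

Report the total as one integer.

#0=b has no predecessor
#1=b depends on [0:b]
#2=c has no predecessor
#3=b depends on [1:b]
#4=x has no predecessor
#5=x depends on [4:x]
sources: [0:b, 2:c, 4:x]
N(rest) = Σ N(rest − s) over sources s of rest; N(one piece) = 1:
  size 1 → [2]=1  [3]=1  [5]=1
  size 2 → [1,3]=1  [2,3]=2  [2,5]=2  [3,5]=2  [4,5]=1
  size 3 → [0,1,3]=1  [1,2,3]=3  [1,3,5]=3  [2,3,5]=6  [2,4,5]=3  [3,4,5]=3
  size 4 → [0,1,2,3]=4  [0,1,3,5]=4  [1,2,3,5]=12  [1,3,4,5]=6  [2,3,4,5]=12
  first=0(b) contributes 30
  first=2(c) contributes 10
  first=4(x) contributes 20
|[w]| = 60

60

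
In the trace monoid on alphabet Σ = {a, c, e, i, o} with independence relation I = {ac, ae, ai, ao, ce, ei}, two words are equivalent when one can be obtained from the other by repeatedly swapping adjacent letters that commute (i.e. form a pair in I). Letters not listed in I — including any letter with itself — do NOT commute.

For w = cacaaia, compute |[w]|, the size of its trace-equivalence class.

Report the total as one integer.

35

piece 0:c — minimal
piece 1:a — minimal
piece 2:c rests on {0:c}
piece 3:a rests on {1:a}
piece 4:a rests on {3:a}
piece 5:i rests on {2:c}
piece 6:a rests on {4:a}
minimal pieces: {0:c, 1:a}
ways to finish when only these pieces remain (= sum over removing one remaining piece with nothing left below it):
  1 left: {5}→1  {6}→1
  2 left: {2,5}→1  {4,6}→1  {5,6}→2
  3 left: {0,2,5}→1  {2,5,6}→3  {3,4,6}→1  {4,5,6}→3
  4 left: {0,2,5,6}→4  {1,3,4,6}→1  {2,4,5,6}→6  {3,4,5,6}→4
  5 left: {0,2,4,5,6}→10  {1,3,4,5,6}→5  {2,3,4,5,6}→10
  placing 0:c first → 15 extensions
  placing 1:a first → 20 extensions
total linear extensions = 35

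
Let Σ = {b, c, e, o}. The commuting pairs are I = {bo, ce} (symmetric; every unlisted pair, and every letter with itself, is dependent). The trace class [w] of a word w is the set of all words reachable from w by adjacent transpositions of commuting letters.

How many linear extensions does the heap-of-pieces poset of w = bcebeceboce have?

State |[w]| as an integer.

24

0(b) covers ∅
1(c) covers 0:b
2(e) covers 0:b
3(b) covers 1:c, 2:e
4(e) covers 3:b
5(c) covers 3:b
6(e) covers 4:e
7(b) covers 5:c, 6:e
8(o) covers 5:c, 6:e
9(c) covers 7:b, 8:o
10(e) covers 7:b, 8:o
floor of heap: 0:b
completions by unplaced set U, small U first (add the entries for U minus each lowest piece of U):
  |U|=1: {9}:1  {10}:1
  |U|=2: {9,10}:2
  |U|=3: {7,9,10}:2  {8,9,10}:2
  |U|=4: {7,8,9,10}:4
  |U|=5: {5,7,8,9,10}:4  {6,7,8,9,10}:4
  |U|=6: {4,6,7,8,9,10}:4  {5,6,7,8,9,10}:8
  |U|=7: {4,5,6,7,8,9,10}:12
  |U|=8: {3,4,5,6,7,8,9,10}:12
  |U|=9: {1,3,4,5,6,7,8,9,10}:12  {2,3,4,5,6,7,8,9,10}:12
  start at 0(b): 24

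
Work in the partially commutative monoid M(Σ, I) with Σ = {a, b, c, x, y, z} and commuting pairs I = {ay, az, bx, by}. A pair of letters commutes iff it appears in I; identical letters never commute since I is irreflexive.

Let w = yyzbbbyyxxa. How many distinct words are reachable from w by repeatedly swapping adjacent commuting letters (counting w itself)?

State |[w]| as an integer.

piece 0:y — minimal
piece 1:y rests on {0:y}
piece 2:z rests on {1:y}
piece 3:b rests on {2:z}
piece 4:b rests on {3:b}
piece 5:b rests on {4:b}
piece 6:y rests on {2:z}
piece 7:y rests on {6:y}
piece 8:x rests on {7:y}
piece 9:x rests on {8:x}
piece 10:a rests on {5:b, 9:x}
minimal pieces: {0:y}
ways to finish when only these pieces remain (= sum over removing one remaining piece with nothing left below it):
  1 left: {10}→1
  2 left: {5,10}→1  {9,10}→1
  3 left: {4,5,10}→1  {5,9,10}→2  {8,9,10}→1
  4 left: {3,4,5,10}→1  {4,5,9,10}→3  {5,8,9,10}→3  {7,8,9,10}→1
  5 left: {3,4,5,9,10}→4  {4,5,8,9,10}→6  {5,7,8,9,10}→4  {6,7,8,9,10}→1
  6 left: {3,4,5,8,9,10}→10  {4,5,7,8,9,10}→10  {5,6,7,8,9,10}→5
  7 left: {3,4,5,7,8,9,10}→20  {4,5,6,7,8,9,10}→15
  8 left: {3,4,5,6,7,8,9,10}→35
  9 left: {2,3,4,5,6,7,8,9,10}→35
  placing 0:y first → 35 extensions

35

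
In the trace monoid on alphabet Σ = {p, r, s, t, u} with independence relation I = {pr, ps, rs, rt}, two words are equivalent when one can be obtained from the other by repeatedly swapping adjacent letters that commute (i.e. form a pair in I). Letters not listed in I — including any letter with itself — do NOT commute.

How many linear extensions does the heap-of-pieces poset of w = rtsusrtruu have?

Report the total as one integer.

#0=r has no predecessor
#1=t has no predecessor
#2=s depends on [1:t]
#3=u depends on [0:r, 2:s]
#4=s depends on [3:u]
#5=r depends on [3:u]
#6=t depends on [4:s]
#7=r depends on [5:r]
#8=u depends on [6:t, 7:r]
#9=u depends on [8:u]
sources: [0:r, 1:t]
N(rest) = Σ N(rest − s) over sources s of rest; N(one piece) = 1:
  size 1 → [9]=1
  size 2 → [8,9]=1
  size 3 → [6,8,9]=1  [7,8,9]=1
  size 4 → [4,6,8,9]=1  [5,7,8,9]=1  [6,7,8,9]=2
  size 5 → [4,6,7,8,9]=3  [5,6,7,8,9]=3
  size 6 → [4,5,6,7,8,9]=6
  size 7 → [3,4,5,6,7,8,9]=6
  size 8 → [0,3,4,5,6,7,8,9]=6  [2,3,4,5,6,7,8,9]=6
  first=0(r) contributes 6
  first=1(t) contributes 12
|[w]| = 18

18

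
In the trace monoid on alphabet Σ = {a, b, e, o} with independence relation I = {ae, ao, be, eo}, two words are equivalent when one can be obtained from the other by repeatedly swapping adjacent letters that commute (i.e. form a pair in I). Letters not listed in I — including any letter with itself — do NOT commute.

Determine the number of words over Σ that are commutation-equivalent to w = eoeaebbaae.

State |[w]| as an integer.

drop 0:e onto floor
drop 1:o onto floor
drop 2:e onto {0:e}
drop 3:a onto floor
drop 4:e onto {2:e}
drop 5:b onto {1:o, 3:a}
drop 6:b onto {5:b}
drop 7:a onto {6:b}
drop 8:a onto {7:a}
drop 9:e onto {4:e}
ground layer = {0:e, 1:o, 3:a}
drop-orders for the pieces not yet dropped (sum over which currently-grounded one goes next):
  1 to go: {8} 1  {9} 1
  2 to go: {4,9} 1  {7,8} 1  {8,9} 2
  3 to go: {2,4,9} 1  {4,8,9} 3  {6,7,8} 1  {7,8,9} 3
  4 to go: {0,2,4,9} 1  {2,4,8,9} 4  {4,7,8,9} 6  {5,6,7,8} 1  {6,7,8,9} 4
  5 to go: {0,2,4,8,9} 5  {1,5,6,7,8} 1  {2,4,7,8,9} 10  {3,5,6,7,8} 1  {4,6,7,8,9} 10  {5,6,7,8,9} 5
  6 to go: {0,2,4,7,8,9} 15  {1,3,5,6,7,8} 2  {1,5,6,7,8,9} 6  {2,4,6,7,8,9} 20  {3,5,6,7,8,9} 6  {4,5,6,7,8,9} 15
  7 to go: {0,2,4,6,7,8,9} 35  {1,3,5,6,7,8,9} 14  {1,4,5,6,7,8,9} 21  {2,4,5,6,7,8,9} 35  {3,4,5,6,7,8,9} 21
  8 to go: {0,2,4,5,6,7,8,9} 70  {1,2,4,5,6,7,8,9} 56  {1,3,4,5,6,7,8,9} 56  {2,3,4,5,6,7,8,9} 56
  if 0:e drops first: 168 orders
  if 1:o drops first: 126 orders
  if 3:a drops first: 126 orders
heap linearizations: 420

420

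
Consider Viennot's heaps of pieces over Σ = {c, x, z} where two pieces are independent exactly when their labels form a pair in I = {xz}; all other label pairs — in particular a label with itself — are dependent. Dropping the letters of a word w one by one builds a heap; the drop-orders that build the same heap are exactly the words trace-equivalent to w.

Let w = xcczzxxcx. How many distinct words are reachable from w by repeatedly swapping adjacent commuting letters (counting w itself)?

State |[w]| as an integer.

#0=x has no predecessor
#1=c depends on [0:x]
#2=c depends on [1:c]
#3=z depends on [2:c]
#4=z depends on [3:z]
#5=x depends on [2:c]
#6=x depends on [5:x]
#7=c depends on [4:z, 6:x]
#8=x depends on [7:c]
sources: [0:x]
N(rest) = Σ N(rest − s) over sources s of rest; N(one piece) = 1:
  size 1 → [8]=1
  size 2 → [7,8]=1
  size 3 → [4,7,8]=1  [6,7,8]=1
  size 4 → [3,4,7,8]=1  [4,6,7,8]=2  [5,6,7,8]=1
  size 5 → [3,4,6,7,8]=3  [4,5,6,7,8]=3
  size 6 → [3,4,5,6,7,8]=6
  size 7 → [2,3,4,5,6,7,8]=6
  first=0(x) contributes 6

6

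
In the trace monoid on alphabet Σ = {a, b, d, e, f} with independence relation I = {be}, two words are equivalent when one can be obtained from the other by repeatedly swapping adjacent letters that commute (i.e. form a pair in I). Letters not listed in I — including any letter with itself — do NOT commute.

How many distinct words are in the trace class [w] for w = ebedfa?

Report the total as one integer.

drop 0:e onto floor
drop 1:b onto floor
drop 2:e onto {0:e}
drop 3:d onto {1:b, 2:e}
drop 4:f onto {3:d}
drop 5:a onto {4:f}
ground layer = {0:e, 1:b}
drop-orders for the pieces not yet dropped (sum over which currently-grounded one goes next):
  1 to go: {5} 1
  2 to go: {4,5} 1
  3 to go: {3,4,5} 1
  4 to go: {1,3,4,5} 1  {2,3,4,5} 1
  if 0:e drops first: 2 orders
  if 1:b drops first: 1 orders
heap linearizations: 3

3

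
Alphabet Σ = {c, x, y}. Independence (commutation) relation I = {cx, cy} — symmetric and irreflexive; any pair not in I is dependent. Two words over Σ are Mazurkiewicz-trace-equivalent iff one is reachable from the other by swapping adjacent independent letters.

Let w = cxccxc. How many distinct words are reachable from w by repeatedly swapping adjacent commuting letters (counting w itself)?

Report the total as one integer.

15

#0=c has no predecessor
#1=x has no predecessor
#2=c depends on [0:c]
#3=c depends on [2:c]
#4=x depends on [1:x]
#5=c depends on [3:c]
sources: [0:c, 1:x]
N(rest) = Σ N(rest − s) over sources s of rest; N(one piece) = 1:
  size 1 → [4]=1  [5]=1
  size 2 → [1,4]=1  [3,5]=1  [4,5]=2
  size 3 → [1,4,5]=3  [2,3,5]=1  [3,4,5]=3
  size 4 → [0,2,3,5]=1  [1,3,4,5]=6  [2,3,4,5]=4
  first=0(c) contributes 10
  first=1(x) contributes 5
|[w]| = 15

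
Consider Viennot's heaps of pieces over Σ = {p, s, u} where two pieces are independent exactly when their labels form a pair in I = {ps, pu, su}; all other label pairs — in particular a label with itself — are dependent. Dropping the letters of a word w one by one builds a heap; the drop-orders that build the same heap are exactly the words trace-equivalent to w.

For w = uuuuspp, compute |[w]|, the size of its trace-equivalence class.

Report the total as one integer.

#0=u has no predecessor
#1=u depends on [0:u]
#2=u depends on [1:u]
#3=u depends on [2:u]
#4=s has no predecessor
#5=p has no predecessor
#6=p depends on [5:p]
sources: [0:u, 4:s, 5:p]
N(rest) = Σ N(rest − s) over sources s of rest; N(one piece) = 1:
  size 1 → [3]=1  [4]=1  [6]=1
  size 2 → [2,3]=1  [3,4]=2  [3,6]=2  [4,6]=2  [5,6]=1
  size 3 → [1,2,3]=1  [2,3,4]=3  [2,3,6]=3  [3,4,6]=6  [3,5,6]=3  [4,5,6]=3
  size 4 → [0,1,2,3]=1  [1,2,3,4]=4  [1,2,3,6]=4  [2,3,4,6]=12  [2,3,5,6]=6  [3,4,5,6]=12
  size 5 → [0,1,2,3,4]=5  [0,1,2,3,6]=5  [1,2,3,4,6]=20  [1,2,3,5,6]=10  [2,3,4,5,6]=30
  first=0(u) contributes 60
  first=4(s) contributes 15
  first=5(p) contributes 30
|[w]| = 105

105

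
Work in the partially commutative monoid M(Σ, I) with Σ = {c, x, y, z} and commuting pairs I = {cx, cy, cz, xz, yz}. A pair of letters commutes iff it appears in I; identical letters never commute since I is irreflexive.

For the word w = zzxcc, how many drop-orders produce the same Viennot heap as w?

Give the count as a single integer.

30

piece 0:z — minimal
piece 1:z rests on {0:z}
piece 2:x — minimal
piece 3:c — minimal
piece 4:c rests on {3:c}
minimal pieces: {0:z, 2:x, 3:c}
ways to finish when only these pieces remain (= sum over removing one remaining piece with nothing left below it):
  1 left: {1}→1  {2}→1  {4}→1
  2 left: {0,1}→1  {1,2}→2  {1,4}→2  {2,4}→2  {3,4}→1
  3 left: {0,1,2}→3  {0,1,4}→3  {1,2,4}→6  {1,3,4}→3  {2,3,4}→3
  placing 0:z first → 12 extensions
  placing 2:x first → 6 extensions
  placing 3:c first → 12 extensions
total linear extensions = 30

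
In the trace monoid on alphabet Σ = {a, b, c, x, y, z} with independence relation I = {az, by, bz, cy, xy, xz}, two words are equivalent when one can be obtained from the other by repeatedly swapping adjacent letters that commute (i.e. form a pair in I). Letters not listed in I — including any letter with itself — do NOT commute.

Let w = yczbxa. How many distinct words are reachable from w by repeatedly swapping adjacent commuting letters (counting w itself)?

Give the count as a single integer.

13

drop 0:y onto floor
drop 1:c onto floor
drop 2:z onto {0:y, 1:c}
drop 3:b onto {1:c}
drop 4:x onto {3:b}
drop 5:a onto {0:y, 4:x}
ground layer = {0:y, 1:c}
drop-orders for the pieces not yet dropped (sum over which currently-grounded one goes next):
  1 to go: {2} 1  {5} 1
  2 to go: {2,5} 2  {4,5} 1
  3 to go: {0,2,5} 2  {2,4,5} 3  {3,4,5} 1
  4 to go: {0,2,4,5} 5  {2,3,4,5} 4
  if 0:y drops first: 4 orders
  if 1:c drops first: 9 orders
heap linearizations: 13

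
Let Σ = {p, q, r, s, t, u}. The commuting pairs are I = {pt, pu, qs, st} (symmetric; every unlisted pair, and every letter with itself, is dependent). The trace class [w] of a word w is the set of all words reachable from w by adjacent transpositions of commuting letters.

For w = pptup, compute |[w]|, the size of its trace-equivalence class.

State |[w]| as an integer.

10

0(p) covers ∅
1(p) covers 0:p
2(t) covers ∅
3(u) covers 2:t
4(p) covers 1:p
floor of heap: 0:p, 2:t
completions by unplaced set U, small U first (add the entries for U minus each lowest piece of U):
  |U|=1: {3}:1  {4}:1
  |U|=2: {1,4}:1  {2,3}:1  {3,4}:2
  |U|=3: {0,1,4}:1  {1,3,4}:3  {2,3,4}:3
  start at 0(p): 6
  start at 2(t): 4
sum over floor = 10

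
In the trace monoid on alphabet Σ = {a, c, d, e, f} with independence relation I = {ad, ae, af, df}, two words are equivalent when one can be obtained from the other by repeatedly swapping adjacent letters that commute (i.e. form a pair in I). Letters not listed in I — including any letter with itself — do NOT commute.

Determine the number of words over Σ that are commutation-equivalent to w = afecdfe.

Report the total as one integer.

#0=a has no predecessor
#1=f has no predecessor
#2=e depends on [1:f]
#3=c depends on [0:a, 2:e]
#4=d depends on [3:c]
#5=f depends on [3:c]
#6=e depends on [4:d, 5:f]
sources: [0:a, 1:f]
N(rest) = Σ N(rest − s) over sources s of rest; N(one piece) = 1:
  size 1 → [6]=1
  size 2 → [4,6]=1  [5,6]=1
  size 3 → [4,5,6]=2
  size 4 → [3,4,5,6]=2
  size 5 → [0,3,4,5,6]=2  [2,3,4,5,6]=2
  first=0(a) contributes 2
  first=1(f) contributes 4
|[w]| = 6

6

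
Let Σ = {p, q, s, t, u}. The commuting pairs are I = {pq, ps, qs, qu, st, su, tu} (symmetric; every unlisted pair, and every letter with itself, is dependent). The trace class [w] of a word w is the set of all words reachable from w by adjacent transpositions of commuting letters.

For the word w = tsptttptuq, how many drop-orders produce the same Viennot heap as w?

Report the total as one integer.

30

0(t) covers ∅
1(s) covers ∅
2(p) covers 0:t
3(t) covers 2:p
4(t) covers 3:t
5(t) covers 4:t
6(p) covers 5:t
7(t) covers 6:p
8(u) covers 6:p
9(q) covers 7:t
floor of heap: 0:t, 1:s
completions by unplaced set U, small U first (add the entries for U minus each lowest piece of U):
  |U|=1: {1}:1  {8}:1  {9}:1
  |U|=2: {1,8}:2  {1,9}:2  {7,9}:1  {8,9}:2
  |U|=3: {1,7,9}:3  {1,8,9}:6  {7,8,9}:3
  |U|=4: {1,7,8,9}:12  {6,7,8,9}:3
  |U|=5: {1,6,7,8,9}:15  {5,6,7,8,9}:3
  |U|=6: {1,5,6,7,8,9}:18  {4,5,6,7,8,9}:3
  |U|=7: {1,4,5,6,7,8,9}:21  {3,4,5,6,7,8,9}:3
  |U|=8: {1,3,4,5,6,7,8,9}:24  {2,3,4,5,6,7,8,9}:3
  start at 0(t): 27
  start at 1(s): 3
sum over floor = 30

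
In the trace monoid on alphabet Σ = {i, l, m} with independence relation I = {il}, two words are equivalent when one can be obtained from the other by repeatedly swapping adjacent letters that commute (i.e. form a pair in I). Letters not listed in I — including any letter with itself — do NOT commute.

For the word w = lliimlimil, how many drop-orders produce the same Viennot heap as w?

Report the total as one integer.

24

piece 0:l — minimal
piece 1:l rests on {0:l}
piece 2:i — minimal
piece 3:i rests on {2:i}
piece 4:m rests on {1:l, 3:i}
piece 5:l rests on {4:m}
piece 6:i rests on {4:m}
piece 7:m rests on {5:l, 6:i}
piece 8:i rests on {7:m}
piece 9:l rests on {7:m}
minimal pieces: {0:l, 2:i}
ways to finish when only these pieces remain (= sum over removing one remaining piece with nothing left below it):
  1 left: {8}→1  {9}→1
  2 left: {8,9}→2
  3 left: {7,8,9}→2
  4 left: {5,7,8,9}→2  {6,7,8,9}→2
  5 left: {5,6,7,8,9}→4
  6 left: {4,5,6,7,8,9}→4
  7 left: {1,4,5,6,7,8,9}→4  {3,4,5,6,7,8,9}→4
  8 left: {0,1,4,5,6,7,8,9}→4  {1,3,4,5,6,7,8,9}→8  {2,3,4,5,6,7,8,9}→4
  placing 0:l first → 12 extensions
  placing 2:i first → 12 extensions
total linear extensions = 24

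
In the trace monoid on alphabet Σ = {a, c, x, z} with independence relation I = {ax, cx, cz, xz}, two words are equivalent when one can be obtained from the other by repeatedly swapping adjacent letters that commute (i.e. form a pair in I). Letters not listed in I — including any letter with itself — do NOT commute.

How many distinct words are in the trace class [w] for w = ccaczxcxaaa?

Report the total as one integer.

165

drop 0:c onto floor
drop 1:c onto {0:c}
drop 2:a onto {1:c}
drop 3:c onto {2:a}
drop 4:z onto {2:a}
drop 5:x onto floor
drop 6:c onto {3:c}
drop 7:x onto {5:x}
drop 8:a onto {4:z, 6:c}
drop 9:a onto {8:a}
drop 10:a onto {9:a}
ground layer = {0:c, 5:x}
drop-orders for the pieces not yet dropped (sum over which currently-grounded one goes next):
  1 to go: {7} 1  {10} 1
  2 to go: {5,7} 1  {7,10} 2  {9,10} 1
  3 to go: {5,7,10} 3  {7,9,10} 3  {8,9,10} 1
  4 to go: {4,8,9,10} 1  {5,7,9,10} 6  {6,8,9,10} 1  {7,8,9,10} 4
  5 to go: {3,6,8,9,10} 1  {4,6,8,9,10} 2  {4,7,8,9,10} 5  {5,7,8,9,10} 10  {6,7,8,9,10} 5
  6 to go: {3,4,6,8,9,10} 3  {3,6,7,8,9,10} 6  {4,5,7,8,9,10} 15  {4,6,7,8,9,10} 12  {5,6,7,8,9,10} 15
  7 to go: {2,3,4,6,8,9,10} 3  {3,4,6,7,8,9,10} 21  {3,5,6,7,8,9,10} 21  {4,5,6,7,8,9,10} 42
  8 to go: {1,2,3,4,6,8,9,10} 3  {2,3,4,6,7,8,9,10} 24  {3,4,5,6,7,8,9,10} 84
  9 to go: {0,1,2,3,4,6,8,9,10} 3  {1,2,3,4,6,7,8,9,10} 27  {2,3,4,5,6,7,8,9,10} 108
  if 0:c drops first: 135 orders
  if 5:x drops first: 30 orders
heap linearizations: 165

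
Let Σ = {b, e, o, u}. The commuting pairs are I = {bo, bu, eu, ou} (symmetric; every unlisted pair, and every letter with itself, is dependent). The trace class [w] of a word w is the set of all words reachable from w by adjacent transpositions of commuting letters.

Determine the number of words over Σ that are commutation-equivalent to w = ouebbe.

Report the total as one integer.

6

0(o) covers ∅
1(u) covers ∅
2(e) covers 0:o
3(b) covers 2:e
4(b) covers 3:b
5(e) covers 4:b
floor of heap: 0:o, 1:u
completions by unplaced set U, small U first (add the entries for U minus each lowest piece of U):
  |U|=1: {1}:1  {5}:1
  |U|=2: {1,5}:2  {4,5}:1
  |U|=3: {1,4,5}:3  {3,4,5}:1
  |U|=4: {1,3,4,5}:4  {2,3,4,5}:1
  start at 0(o): 5
  start at 1(u): 1
sum over floor = 6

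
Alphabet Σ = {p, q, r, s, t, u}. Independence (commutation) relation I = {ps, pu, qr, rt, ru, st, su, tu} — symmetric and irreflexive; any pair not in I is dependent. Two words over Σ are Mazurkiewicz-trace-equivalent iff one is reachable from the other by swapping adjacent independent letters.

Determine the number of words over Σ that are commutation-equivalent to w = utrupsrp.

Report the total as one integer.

piece 0:u — minimal
piece 1:t — minimal
piece 2:r — minimal
piece 3:u rests on {0:u}
piece 4:p rests on {1:t, 2:r}
piece 5:s rests on {2:r}
piece 6:r rests on {4:p, 5:s}
piece 7:p rests on {6:r}
minimal pieces: {0:u, 1:t, 2:r}
ways to finish when only these pieces remain (= sum over removing one remaining piece with nothing left below it):
  1 left: {3}→1  {7}→1
  2 left: {0,3}→1  {3,7}→2  {6,7}→1
  3 left: {0,3,7}→3  {3,6,7}→3  {4,6,7}→1  {5,6,7}→1
  4 left: {0,3,6,7}→6  {1,4,6,7}→1  {3,4,6,7}→4  {3,5,6,7}→4  {4,5,6,7}→2
  5 left: {0,3,4,6,7}→10  {0,3,5,6,7}→10  {1,3,4,6,7}→5  {1,4,5,6,7}→3  {2,4,5,6,7}→2  {3,4,5,6,7}→10
  6 left: {0,1,3,4,6,7}→15  {0,3,4,5,6,7}→30  {1,2,4,5,6,7}→5  {1,3,4,5,6,7}→18  {2,3,4,5,6,7}→12
  placing 0:u first → 35 extensions
  placing 1:t first → 42 extensions
  placing 2:r first → 63 extensions
total linear extensions = 140

140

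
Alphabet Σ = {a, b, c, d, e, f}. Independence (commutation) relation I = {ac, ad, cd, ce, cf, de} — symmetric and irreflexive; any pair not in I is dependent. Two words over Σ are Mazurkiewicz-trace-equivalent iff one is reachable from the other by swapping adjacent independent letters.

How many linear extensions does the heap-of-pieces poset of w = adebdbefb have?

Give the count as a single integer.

drop 0:a onto floor
drop 1:d onto floor
drop 2:e onto {0:a}
drop 3:b onto {1:d, 2:e}
drop 4:d onto {3:b}
drop 5:b onto {4:d}
drop 6:e onto {5:b}
drop 7:f onto {6:e}
drop 8:b onto {7:f}
ground layer = {0:a, 1:d}
drop-orders for the pieces not yet dropped (sum over which currently-grounded one goes next):
  1 to go: {8} 1
  2 to go: {7,8} 1
  3 to go: {6,7,8} 1
  4 to go: {5,6,7,8} 1
  5 to go: {4,5,6,7,8} 1
  6 to go: {3,4,5,6,7,8} 1
  7 to go: {1,3,4,5,6,7,8} 1  {2,3,4,5,6,7,8} 1
  if 0:a drops first: 2 orders
  if 1:d drops first: 1 orders
heap linearizations: 3

3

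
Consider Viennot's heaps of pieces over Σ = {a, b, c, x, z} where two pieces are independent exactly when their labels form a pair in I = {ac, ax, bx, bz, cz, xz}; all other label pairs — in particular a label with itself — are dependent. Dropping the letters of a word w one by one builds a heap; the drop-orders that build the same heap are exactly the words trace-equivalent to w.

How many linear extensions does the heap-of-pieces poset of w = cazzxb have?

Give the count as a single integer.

35

piece 0:c — minimal
piece 1:a — minimal
piece 2:z rests on {1:a}
piece 3:z rests on {2:z}
piece 4:x rests on {0:c}
piece 5:b rests on {0:c, 1:a}
minimal pieces: {0:c, 1:a}
ways to finish when only these pieces remain (= sum over removing one remaining piece with nothing left below it):
  1 left: {3}→1  {4}→1  {5}→1
  2 left: {2,3}→1  {3,4}→2  {3,5}→2  {4,5}→2
  3 left: {0,4,5}→2  {2,3,4}→3  {2,3,5}→3  {3,4,5}→6
  4 left: {0,3,4,5}→8  {1,2,3,5}→3  {2,3,4,5}→12
  placing 0:c first → 15 extensions
  placing 1:a first → 20 extensions
total linear extensions = 35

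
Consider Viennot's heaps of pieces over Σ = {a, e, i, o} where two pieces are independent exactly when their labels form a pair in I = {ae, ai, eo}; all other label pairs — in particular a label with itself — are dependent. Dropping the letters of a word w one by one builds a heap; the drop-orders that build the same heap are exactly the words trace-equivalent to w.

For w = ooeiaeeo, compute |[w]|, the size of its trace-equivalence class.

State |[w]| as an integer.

30

piece 0:o — minimal
piece 1:o rests on {0:o}
piece 2:e — minimal
piece 3:i rests on {1:o, 2:e}
piece 4:a rests on {1:o}
piece 5:e rests on {3:i}
piece 6:e rests on {5:e}
piece 7:o rests on {3:i, 4:a}
minimal pieces: {0:o, 2:e}
ways to finish when only these pieces remain (= sum over removing one remaining piece with nothing left below it):
  1 left: {6}→1  {7}→1
  2 left: {4,7}→1  {5,6}→1  {6,7}→2
  3 left: {4,6,7}→3  {5,6,7}→3
  4 left: {3,5,6,7}→3  {4,5,6,7}→6
  5 left: {2,3,5,6,7}→3  {3,4,5,6,7}→9
  6 left: {1,3,4,5,6,7}→9  {2,3,4,5,6,7}→12
  placing 0:o first → 21 extensions
  placing 2:e first → 9 extensions
total linear extensions = 30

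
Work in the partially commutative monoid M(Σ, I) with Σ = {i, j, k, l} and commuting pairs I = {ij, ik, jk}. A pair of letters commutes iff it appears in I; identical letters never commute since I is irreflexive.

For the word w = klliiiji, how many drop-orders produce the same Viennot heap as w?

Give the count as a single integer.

drop 0:k onto floor
drop 1:l onto {0:k}
drop 2:l onto {1:l}
drop 3:i onto {2:l}
drop 4:i onto {3:i}
drop 5:i onto {4:i}
drop 6:j onto {2:l}
drop 7:i onto {5:i}
ground layer = {0:k}
drop-orders for the pieces not yet dropped (sum over which currently-grounded one goes next):
  1 to go: {6} 1  {7} 1
  2 to go: {5,7} 1  {6,7} 2
  3 to go: {4,5,7} 1  {5,6,7} 3
  4 to go: {3,4,5,7} 1  {4,5,6,7} 4
  5 to go: {3,4,5,6,7} 5
  6 to go: {2,3,4,5,6,7} 5
  if 0:k drops first: 5 orders

5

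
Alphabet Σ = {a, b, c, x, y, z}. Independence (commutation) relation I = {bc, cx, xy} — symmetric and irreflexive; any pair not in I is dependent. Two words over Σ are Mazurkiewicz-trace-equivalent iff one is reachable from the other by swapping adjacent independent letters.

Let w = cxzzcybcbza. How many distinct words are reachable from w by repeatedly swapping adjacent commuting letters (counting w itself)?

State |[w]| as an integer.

6

drop 0:c onto floor
drop 1:x onto floor
drop 2:z onto {0:c, 1:x}
drop 3:z onto {2:z}
drop 4:c onto {3:z}
drop 5:y onto {4:c}
drop 6:b onto {5:y}
drop 7:c onto {5:y}
drop 8:b onto {6:b}
drop 9:z onto {7:c, 8:b}
drop 10:a onto {9:z}
ground layer = {0:c, 1:x}
drop-orders for the pieces not yet dropped (sum over which currently-grounded one goes next):
  1 to go: {10} 1
  2 to go: {9,10} 1
  3 to go: {7,9,10} 1  {8,9,10} 1
  4 to go: {6,8,9,10} 1  {7,8,9,10} 2
  5 to go: {6,7,8,9,10} 3
  6 to go: {5,6,7,8,9,10} 3
  7 to go: {4,5,6,7,8,9,10} 3
  8 to go: {3,4,5,6,7,8,9,10} 3
  9 to go: {2,3,4,5,6,7,8,9,10} 3
  if 0:c drops first: 3 orders
  if 1:x drops first: 3 orders
heap linearizations: 6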